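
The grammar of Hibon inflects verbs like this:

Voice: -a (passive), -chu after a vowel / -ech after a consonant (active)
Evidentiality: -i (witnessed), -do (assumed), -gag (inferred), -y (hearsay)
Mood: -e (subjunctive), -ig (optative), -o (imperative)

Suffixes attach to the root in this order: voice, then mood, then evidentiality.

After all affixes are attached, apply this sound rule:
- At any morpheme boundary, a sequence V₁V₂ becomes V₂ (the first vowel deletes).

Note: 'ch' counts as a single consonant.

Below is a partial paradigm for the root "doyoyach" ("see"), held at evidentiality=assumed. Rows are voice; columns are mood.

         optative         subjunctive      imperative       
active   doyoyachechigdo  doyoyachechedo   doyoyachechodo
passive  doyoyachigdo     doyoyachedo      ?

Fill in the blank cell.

doyoyachodo

Attach voice passive -a → doyoyacha.
Attach mood imperative -o → doyoyachao.
Attach evidentiality assumed -do → doyoyachaodo.
Apply vowel deletion: doyoyachaodo → doyoyachodo.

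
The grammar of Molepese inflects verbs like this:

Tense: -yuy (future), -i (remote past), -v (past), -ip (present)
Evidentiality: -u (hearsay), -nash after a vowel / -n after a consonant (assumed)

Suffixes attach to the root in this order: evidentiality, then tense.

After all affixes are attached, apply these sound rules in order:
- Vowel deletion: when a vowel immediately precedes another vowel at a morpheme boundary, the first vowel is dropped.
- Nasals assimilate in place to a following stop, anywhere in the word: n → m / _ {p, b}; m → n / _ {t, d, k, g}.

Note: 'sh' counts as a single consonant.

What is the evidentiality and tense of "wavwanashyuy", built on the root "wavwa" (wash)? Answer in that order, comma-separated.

assumed, future

Segment: wavwa-nash-yuy.
evidentiality: -nash/n → assumed.
tense: -yuy → future.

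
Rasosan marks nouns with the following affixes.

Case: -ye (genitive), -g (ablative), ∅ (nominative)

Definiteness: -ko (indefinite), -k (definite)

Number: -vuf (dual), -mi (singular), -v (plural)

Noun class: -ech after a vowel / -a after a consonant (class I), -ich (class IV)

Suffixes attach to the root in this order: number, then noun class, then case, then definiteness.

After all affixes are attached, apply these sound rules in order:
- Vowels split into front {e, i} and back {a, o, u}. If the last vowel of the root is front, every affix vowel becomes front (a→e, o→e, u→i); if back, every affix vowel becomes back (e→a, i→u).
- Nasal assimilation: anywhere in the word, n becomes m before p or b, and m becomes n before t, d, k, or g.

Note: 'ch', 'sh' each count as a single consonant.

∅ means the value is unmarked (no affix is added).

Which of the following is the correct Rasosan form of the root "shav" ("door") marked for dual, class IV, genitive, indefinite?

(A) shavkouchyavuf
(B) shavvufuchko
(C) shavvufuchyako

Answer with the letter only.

C

Attach number dual -vuf → shavvuf.
Attach noun class class IV -ich → shavvufich.
Attach case genitive -ye → shavvufichye.
Attach definiteness indefinite -ko → shavvufichyeko.
Apply vowel harmony: shavvufichyeko → shavvufuchyako.
Nasal assimilation: no change.
So the correct form is shavvufuchyako, option (C).
(A) shavkouchyavuf is wrong: it has the affixes in the wrong order.
(B) shavvufuchko is wrong: it uses nominative instead of genitive for case.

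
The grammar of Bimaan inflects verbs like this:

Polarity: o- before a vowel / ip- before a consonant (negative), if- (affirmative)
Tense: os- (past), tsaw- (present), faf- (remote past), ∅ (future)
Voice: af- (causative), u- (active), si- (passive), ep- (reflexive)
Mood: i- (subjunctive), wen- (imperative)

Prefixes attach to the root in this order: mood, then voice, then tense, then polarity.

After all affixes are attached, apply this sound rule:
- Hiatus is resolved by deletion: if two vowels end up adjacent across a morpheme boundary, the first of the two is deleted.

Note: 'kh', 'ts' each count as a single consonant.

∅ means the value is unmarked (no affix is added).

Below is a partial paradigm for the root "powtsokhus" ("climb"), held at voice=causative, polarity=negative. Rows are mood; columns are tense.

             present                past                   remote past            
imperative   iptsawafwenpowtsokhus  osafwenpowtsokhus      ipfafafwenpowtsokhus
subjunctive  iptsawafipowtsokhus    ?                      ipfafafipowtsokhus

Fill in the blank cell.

Attach mood subjunctive i- → ipowtsokhus.
Attach voice causative af- → afipowtsokhus.
Attach tense past os- → osafipowtsokhus.
Attach polarity negative o- (before vowel 'o') → oosafipowtsokhus.
Apply vowel deletion: oosafipowtsokhus → osafipowtsokhus.

osafipowtsokhus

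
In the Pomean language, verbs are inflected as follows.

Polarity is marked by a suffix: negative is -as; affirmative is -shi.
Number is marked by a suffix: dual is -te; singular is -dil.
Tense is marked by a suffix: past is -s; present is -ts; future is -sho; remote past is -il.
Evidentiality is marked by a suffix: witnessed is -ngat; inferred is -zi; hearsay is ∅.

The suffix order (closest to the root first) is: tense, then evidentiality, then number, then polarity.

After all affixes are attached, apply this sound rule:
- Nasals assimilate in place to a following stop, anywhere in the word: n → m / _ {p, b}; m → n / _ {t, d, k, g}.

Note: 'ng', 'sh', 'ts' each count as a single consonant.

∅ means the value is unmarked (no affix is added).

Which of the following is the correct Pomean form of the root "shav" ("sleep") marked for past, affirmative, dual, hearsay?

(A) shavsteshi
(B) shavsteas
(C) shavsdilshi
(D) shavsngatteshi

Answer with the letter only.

Attach tense past -s → shavs.
evidentiality = hearsay: zero marking, form stays shavs.
Attach number dual -te → shavste.
Attach polarity affirmative -shi → shavsteshi.
Nasal assimilation: no change.
So the correct form is shavsteshi, option (A).
(D) shavsngatteshi is wrong: it uses witnessed instead of hearsay for evidentiality.
(C) shavsdilshi is wrong: it uses singular instead of dual for number.
(B) shavsteas is wrong: it uses negative instead of affirmative for polarity.

A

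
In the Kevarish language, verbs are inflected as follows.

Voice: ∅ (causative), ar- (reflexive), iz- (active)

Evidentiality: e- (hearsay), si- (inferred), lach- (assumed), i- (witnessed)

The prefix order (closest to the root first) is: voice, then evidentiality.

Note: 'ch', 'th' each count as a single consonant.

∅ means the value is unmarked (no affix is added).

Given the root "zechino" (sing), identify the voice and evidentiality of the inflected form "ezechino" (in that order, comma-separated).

Segment: e-zechino.
voice: ∅ → causative.
evidentiality: e- → hearsay.

causative, hearsay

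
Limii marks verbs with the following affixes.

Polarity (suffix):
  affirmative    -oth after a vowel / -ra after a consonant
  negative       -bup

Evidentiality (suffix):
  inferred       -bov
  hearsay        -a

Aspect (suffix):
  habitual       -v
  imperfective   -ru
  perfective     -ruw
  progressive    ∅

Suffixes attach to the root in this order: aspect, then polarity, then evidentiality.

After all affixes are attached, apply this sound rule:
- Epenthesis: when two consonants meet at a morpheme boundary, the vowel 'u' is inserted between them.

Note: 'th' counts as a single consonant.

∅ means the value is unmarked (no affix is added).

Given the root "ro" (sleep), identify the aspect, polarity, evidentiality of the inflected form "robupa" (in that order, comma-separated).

progressive, negative, hearsay

Segment: ro-bup-a.
aspect: ∅ → progressive.
polarity: -bup → negative.
evidentiality: -a → hearsay.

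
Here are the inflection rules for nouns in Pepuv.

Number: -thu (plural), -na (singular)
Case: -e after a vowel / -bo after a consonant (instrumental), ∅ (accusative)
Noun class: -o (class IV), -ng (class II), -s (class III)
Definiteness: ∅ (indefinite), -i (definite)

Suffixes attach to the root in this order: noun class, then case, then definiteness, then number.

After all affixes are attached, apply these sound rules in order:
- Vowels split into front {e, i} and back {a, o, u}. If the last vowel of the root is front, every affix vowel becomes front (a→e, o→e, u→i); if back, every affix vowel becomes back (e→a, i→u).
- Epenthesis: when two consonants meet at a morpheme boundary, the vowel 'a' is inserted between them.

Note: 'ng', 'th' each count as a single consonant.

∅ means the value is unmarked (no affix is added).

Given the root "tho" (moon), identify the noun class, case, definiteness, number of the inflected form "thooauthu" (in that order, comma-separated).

class IV, instrumental, definite, plural

Segment: tho-o-e-i-thu.
noun class: -o → class IV.
case: -e/bo → instrumental.
definiteness: -i → definite.
number: -thu → plural.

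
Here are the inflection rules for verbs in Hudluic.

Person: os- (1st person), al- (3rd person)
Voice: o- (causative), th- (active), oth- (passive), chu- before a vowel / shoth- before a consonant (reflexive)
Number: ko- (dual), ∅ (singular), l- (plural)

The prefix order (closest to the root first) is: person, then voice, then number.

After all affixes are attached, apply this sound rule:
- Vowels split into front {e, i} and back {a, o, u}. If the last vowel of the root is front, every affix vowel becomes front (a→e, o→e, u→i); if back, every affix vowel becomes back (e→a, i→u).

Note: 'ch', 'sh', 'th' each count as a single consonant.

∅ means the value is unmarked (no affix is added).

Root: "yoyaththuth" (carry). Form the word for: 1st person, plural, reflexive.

Attach person 1st person os- → osyoyaththuth.
Attach voice reflexive chu- (before vowel 'o') → chuosyoyaththuth.
Attach number plural l- → lchuosyoyaththuth.
Vowel harmony: no change.

lchuosyoyaththuth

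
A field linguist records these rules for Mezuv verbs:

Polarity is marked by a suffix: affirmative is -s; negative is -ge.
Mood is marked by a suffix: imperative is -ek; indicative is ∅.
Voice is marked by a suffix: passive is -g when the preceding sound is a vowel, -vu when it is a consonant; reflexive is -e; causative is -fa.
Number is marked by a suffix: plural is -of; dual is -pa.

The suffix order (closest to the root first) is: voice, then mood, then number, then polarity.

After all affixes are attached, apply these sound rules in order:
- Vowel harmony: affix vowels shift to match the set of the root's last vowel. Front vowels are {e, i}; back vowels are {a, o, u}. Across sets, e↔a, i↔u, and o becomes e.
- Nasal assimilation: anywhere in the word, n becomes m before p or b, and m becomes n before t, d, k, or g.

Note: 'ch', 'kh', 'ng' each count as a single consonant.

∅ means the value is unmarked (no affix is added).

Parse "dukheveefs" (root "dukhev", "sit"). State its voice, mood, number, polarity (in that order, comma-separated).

Segment: dukhev-e-of-s.
voice: -e → reflexive.
mood: ∅ → indicative.
number: -of → plural.
polarity: -s → affirmative.

reflexive, indicative, plural, affirmative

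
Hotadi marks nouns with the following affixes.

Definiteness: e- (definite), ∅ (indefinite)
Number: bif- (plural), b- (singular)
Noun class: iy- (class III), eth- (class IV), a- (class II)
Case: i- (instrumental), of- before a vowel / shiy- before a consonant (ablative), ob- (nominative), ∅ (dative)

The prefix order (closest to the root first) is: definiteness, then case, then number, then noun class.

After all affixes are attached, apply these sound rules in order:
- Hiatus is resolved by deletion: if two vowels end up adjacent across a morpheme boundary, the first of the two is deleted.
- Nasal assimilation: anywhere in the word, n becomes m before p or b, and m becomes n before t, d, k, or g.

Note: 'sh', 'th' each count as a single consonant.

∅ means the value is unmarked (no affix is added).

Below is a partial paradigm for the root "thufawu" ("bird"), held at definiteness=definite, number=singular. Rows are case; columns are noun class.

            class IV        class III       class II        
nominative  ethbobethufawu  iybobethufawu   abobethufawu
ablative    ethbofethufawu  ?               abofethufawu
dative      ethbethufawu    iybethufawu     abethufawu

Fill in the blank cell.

Attach definiteness definite e- → ethufawu.
Attach case ablative of- (before vowel 'e') → ofethufawu.
Attach number singular b- → bofethufawu.
Attach noun class class III iy- → iybofethufawu.
Vowel deletion: no change.
Nasal assimilation: no change.

iybofethufawu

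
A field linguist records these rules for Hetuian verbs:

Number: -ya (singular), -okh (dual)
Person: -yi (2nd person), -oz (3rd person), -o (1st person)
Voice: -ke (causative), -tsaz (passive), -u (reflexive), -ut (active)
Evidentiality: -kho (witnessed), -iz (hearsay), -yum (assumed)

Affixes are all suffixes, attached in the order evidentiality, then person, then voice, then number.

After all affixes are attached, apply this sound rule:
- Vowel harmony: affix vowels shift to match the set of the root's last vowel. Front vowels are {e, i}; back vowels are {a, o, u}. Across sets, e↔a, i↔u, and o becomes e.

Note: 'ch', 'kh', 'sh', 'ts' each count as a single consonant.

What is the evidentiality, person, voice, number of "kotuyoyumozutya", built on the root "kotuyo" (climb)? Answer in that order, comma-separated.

Segment: kotuyo-yum-oz-ut-ya.
evidentiality: -yum → assumed.
person: -oz → 3rd person.
voice: -ut → active.
number: -ya → singular.

assumed, 3rd person, active, singular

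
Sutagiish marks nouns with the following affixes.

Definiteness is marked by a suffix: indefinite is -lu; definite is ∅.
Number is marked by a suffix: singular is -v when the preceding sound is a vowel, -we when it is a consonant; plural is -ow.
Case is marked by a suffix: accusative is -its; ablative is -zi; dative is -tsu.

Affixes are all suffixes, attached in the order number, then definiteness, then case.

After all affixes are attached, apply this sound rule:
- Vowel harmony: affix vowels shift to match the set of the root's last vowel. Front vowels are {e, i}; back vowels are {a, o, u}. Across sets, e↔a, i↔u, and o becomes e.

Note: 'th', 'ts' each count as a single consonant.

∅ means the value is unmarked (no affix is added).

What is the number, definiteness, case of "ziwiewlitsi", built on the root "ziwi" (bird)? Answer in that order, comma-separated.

plural, indefinite, dative

Segment: ziwi-ow-lu-tsu.
number: -ow → plural.
definiteness: -lu → indefinite.
case: -tsu → dative.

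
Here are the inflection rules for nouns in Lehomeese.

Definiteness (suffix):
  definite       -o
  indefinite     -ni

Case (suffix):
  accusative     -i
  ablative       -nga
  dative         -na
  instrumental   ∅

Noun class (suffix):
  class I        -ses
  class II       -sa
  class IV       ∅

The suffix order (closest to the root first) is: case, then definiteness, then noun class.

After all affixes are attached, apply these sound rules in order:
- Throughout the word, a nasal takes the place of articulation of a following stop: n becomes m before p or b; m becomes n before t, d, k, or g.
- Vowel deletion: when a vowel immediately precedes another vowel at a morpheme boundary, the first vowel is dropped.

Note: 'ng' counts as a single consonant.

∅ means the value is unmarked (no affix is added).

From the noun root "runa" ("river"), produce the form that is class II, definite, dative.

runanosa

Attach case dative -na → runana.
Attach definiteness definite -o → runanao.
Attach noun class class II -sa → runanaosa.
Nasal assimilation: no change.
Apply vowel deletion: runanaosa → runanosa.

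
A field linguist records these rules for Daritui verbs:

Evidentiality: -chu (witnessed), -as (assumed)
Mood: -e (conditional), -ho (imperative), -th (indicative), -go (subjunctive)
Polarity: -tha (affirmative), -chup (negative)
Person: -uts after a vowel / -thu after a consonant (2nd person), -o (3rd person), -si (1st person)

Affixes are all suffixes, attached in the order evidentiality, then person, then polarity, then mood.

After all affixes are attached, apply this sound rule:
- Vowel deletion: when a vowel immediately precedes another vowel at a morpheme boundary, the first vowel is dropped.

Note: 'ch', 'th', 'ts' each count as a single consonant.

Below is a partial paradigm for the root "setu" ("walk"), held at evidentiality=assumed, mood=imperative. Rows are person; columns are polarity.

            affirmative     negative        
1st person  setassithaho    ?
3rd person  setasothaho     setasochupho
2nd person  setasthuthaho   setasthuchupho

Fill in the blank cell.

setassichupho

Attach evidentiality assumed -as → setuas.
Attach person 1st person -si → setuassi.
Attach polarity negative -chup → setuassichup.
Attach mood imperative -ho → setuassichupho.
Apply vowel deletion: setuassichupho → setassichupho.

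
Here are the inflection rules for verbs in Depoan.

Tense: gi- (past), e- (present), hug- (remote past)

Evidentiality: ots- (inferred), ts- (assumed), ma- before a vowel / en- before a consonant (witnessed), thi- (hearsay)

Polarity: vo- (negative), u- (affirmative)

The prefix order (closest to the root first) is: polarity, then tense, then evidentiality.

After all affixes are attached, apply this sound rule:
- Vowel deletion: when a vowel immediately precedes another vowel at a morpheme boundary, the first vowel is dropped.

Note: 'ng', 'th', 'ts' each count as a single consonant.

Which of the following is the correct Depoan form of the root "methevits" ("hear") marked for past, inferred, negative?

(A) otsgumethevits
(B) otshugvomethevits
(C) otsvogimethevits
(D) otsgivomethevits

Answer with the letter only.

D

Attach polarity negative vo- → vomethevits.
Attach tense past gi- → givomethevits.
Attach evidentiality inferred ots- → otsgivomethevits.
Vowel deletion: no change.
So the correct form is otsgivomethevits, option (D).
(A) otsgumethevits is wrong: it uses affirmative instead of negative for polarity.
(B) otshugvomethevits is wrong: it uses remote past instead of past for tense.
(C) otsvogimethevits is wrong: it has the affixes in the wrong order.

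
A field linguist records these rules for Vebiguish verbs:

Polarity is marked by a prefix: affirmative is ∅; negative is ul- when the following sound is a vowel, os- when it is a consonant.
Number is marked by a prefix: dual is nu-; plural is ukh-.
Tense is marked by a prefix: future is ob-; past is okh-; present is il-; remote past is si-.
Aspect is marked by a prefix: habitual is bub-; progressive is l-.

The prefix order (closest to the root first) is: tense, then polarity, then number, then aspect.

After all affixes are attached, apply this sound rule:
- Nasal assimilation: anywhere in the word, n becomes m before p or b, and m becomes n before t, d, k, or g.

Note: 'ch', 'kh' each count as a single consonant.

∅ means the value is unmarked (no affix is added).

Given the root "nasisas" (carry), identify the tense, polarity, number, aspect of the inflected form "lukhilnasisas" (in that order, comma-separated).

Segment: l-ukh-il-nasisas.
tense: il- → present.
polarity: ∅ → affirmative.
number: ukh- → plural.
aspect: l- → progressive.

present, affirmative, plural, progressive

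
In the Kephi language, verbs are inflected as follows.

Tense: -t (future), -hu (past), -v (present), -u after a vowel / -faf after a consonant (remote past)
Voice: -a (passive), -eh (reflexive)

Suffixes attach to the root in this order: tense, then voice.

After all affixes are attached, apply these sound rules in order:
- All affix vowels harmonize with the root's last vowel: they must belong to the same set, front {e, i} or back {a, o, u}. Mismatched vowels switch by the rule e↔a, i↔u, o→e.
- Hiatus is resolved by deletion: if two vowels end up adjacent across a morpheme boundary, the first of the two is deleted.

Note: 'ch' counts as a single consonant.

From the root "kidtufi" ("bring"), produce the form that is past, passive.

kidtufihe

Attach tense past -hu → kidtufihu.
Attach voice passive -a → kidtufihua.
Apply vowel harmony: kidtufihua → kidtufihie.
Apply vowel deletion: kidtufihie → kidtufihe.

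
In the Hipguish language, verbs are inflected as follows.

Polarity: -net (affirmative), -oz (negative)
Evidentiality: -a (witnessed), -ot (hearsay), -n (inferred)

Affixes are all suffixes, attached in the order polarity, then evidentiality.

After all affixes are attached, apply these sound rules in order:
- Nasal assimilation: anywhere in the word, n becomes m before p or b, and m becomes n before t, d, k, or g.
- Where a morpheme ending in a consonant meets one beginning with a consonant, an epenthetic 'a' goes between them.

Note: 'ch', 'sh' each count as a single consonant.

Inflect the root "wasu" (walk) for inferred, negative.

wasuozan

Attach polarity negative -oz → wasuoz.
Attach evidentiality inferred -n → wasuozn.
Nasal assimilation: no change.
Apply epenthesis: wasuozn → wasuozan.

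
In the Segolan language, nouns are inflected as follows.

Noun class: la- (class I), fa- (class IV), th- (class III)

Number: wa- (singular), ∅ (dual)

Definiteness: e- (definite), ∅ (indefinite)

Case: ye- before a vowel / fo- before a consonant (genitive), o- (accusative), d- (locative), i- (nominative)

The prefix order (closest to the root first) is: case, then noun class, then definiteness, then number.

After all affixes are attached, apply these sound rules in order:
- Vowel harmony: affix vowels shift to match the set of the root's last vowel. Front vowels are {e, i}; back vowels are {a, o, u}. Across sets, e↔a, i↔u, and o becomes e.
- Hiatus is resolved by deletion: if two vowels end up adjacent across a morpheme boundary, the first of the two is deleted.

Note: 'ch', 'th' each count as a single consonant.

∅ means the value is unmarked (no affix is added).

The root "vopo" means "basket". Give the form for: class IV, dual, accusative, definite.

Attach case accusative o- → ovopo.
Attach noun class class IV fa- → faovopo.
Attach definiteness definite e- → efaovopo.
number = dual: zero marking, form stays efaovopo.
Apply vowel harmony: efaovopo → afaovopo.
Apply vowel deletion: afaovopo → afovopo.

afovopo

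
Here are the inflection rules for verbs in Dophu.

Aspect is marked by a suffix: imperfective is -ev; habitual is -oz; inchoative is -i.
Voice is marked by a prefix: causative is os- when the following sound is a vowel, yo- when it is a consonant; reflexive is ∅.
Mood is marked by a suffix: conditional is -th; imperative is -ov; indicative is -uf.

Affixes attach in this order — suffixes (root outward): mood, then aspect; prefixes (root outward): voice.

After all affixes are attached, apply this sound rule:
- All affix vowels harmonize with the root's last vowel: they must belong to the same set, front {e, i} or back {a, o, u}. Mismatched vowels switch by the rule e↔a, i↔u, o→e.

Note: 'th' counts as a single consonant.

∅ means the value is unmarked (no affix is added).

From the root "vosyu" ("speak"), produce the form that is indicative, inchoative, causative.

yovosyuufu

Attach mood indicative -uf → vosyuuf.
Attach aspect inchoative -i → vosyuufi.
Attach voice causative yo- (before consonant 'v') → yovosyuufi.
Apply vowel harmony: yovosyuufi → yovosyuufu.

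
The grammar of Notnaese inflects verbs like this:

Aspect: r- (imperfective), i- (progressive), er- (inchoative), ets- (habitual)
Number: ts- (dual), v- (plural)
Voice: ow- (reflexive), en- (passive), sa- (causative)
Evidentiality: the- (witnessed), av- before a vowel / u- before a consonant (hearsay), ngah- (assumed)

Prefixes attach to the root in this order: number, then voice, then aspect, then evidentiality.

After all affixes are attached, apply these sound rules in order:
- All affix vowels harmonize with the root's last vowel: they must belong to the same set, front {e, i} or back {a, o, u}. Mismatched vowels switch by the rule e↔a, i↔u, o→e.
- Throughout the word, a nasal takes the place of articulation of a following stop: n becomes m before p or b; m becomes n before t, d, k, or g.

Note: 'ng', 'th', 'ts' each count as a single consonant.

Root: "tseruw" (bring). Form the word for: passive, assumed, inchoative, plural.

ngaharanvtseruw

Attach number plural v- → vtseruw.
Attach voice passive en- → envtseruw.
Attach aspect inchoative er- → erenvtseruw.
Attach evidentiality assumed ngah- → ngaherenvtseruw.
Apply vowel harmony: ngaherenvtseruw → ngaharanvtseruw.
Nasal assimilation: no change.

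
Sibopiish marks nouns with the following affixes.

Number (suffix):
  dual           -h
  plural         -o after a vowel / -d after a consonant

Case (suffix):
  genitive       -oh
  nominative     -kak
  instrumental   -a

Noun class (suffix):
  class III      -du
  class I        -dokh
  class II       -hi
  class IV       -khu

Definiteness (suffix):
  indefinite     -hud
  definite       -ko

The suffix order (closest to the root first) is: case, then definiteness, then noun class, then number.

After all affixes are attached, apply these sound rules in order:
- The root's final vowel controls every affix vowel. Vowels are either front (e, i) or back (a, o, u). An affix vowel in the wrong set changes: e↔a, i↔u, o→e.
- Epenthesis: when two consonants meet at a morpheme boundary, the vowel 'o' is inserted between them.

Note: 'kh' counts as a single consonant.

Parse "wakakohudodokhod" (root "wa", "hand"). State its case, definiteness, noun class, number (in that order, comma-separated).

Segment: wa-kak-hud-dokh-d.
case: -kak → nominative.
definiteness: -hud → indefinite.
noun class: -dokh → class I.
number: -o/d → plural.

nominative, indefinite, class I, plural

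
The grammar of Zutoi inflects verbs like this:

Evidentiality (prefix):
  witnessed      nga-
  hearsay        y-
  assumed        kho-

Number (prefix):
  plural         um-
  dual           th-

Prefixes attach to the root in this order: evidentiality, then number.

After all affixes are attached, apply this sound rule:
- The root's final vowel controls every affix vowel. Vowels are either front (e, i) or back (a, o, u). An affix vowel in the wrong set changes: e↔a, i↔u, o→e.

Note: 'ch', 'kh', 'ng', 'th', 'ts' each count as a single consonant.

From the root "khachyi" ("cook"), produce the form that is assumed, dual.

thkhekhachyi

Attach evidentiality assumed kho- → khokhachyi.
Attach number dual th- → thkhokhachyi.
Apply vowel harmony: thkhokhachyi → thkhekhachyi.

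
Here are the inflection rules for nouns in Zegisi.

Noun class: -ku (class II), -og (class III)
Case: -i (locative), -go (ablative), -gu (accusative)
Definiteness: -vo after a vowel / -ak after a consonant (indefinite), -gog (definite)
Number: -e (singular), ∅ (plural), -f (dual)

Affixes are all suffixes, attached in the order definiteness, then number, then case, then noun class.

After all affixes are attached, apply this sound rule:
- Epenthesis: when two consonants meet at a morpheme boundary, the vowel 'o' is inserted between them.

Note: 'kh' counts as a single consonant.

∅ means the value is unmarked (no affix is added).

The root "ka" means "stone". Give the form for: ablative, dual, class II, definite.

kagogofogoku

Attach definiteness definite -gog → kagog.
Attach number dual -f → kagogf.
Attach case ablative -go → kagogfgo.
Attach noun class class II -ku → kagogfgoku.
Apply epenthesis: kagogfgoku → kagogofogoku.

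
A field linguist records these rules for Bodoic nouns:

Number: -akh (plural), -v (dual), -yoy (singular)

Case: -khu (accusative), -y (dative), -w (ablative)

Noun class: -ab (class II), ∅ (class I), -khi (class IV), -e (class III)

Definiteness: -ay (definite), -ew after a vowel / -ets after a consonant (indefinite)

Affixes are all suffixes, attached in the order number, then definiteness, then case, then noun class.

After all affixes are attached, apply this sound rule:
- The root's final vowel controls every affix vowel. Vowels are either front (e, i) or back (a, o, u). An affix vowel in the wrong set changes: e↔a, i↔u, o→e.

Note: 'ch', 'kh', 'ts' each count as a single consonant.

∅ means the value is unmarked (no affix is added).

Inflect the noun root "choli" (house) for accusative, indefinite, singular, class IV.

Attach number singular -yoy → choliyoy.
Attach definiteness indefinite -ets (after consonant 'y') → choliyoyets.
Attach case accusative -khu → choliyoyetskhu.
Attach noun class class IV -khi → choliyoyetskhukhi.
Apply vowel harmony: choliyoyetskhukhi → choliyeyetskhikhi.

choliyeyetskhikhi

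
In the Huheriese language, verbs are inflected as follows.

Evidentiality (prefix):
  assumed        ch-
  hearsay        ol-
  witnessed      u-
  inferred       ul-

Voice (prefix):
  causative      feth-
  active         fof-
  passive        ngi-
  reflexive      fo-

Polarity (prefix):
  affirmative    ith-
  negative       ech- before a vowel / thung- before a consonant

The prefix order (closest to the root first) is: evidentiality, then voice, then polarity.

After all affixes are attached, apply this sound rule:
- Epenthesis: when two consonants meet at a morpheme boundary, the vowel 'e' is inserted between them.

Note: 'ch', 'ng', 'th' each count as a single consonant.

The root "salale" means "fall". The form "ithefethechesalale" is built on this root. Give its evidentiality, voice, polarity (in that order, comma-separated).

assumed, causative, affirmative

Segment: ith-feth-ch-salale.
evidentiality: ch- → assumed.
voice: feth- → causative.
polarity: ith- → affirmative.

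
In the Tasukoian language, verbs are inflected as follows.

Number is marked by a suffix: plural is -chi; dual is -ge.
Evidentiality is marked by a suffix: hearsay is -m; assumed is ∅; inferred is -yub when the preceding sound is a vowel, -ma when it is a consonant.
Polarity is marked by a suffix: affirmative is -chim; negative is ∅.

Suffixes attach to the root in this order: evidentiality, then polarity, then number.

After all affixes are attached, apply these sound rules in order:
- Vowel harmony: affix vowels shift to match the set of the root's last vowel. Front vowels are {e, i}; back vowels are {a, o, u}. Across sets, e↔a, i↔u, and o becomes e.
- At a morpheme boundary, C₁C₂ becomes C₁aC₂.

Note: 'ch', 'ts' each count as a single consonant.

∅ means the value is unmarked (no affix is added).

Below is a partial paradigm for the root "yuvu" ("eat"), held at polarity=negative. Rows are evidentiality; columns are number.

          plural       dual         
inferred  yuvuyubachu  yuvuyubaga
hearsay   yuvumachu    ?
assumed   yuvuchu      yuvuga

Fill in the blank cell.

Attach evidentiality hearsay -m → yuvum.
polarity = negative: zero marking, form stays yuvum.
Attach number dual -ge → yuvumge.
Apply vowel harmony: yuvumge → yuvumga.
Apply epenthesis: yuvumga → yuvumaga.

yuvumaga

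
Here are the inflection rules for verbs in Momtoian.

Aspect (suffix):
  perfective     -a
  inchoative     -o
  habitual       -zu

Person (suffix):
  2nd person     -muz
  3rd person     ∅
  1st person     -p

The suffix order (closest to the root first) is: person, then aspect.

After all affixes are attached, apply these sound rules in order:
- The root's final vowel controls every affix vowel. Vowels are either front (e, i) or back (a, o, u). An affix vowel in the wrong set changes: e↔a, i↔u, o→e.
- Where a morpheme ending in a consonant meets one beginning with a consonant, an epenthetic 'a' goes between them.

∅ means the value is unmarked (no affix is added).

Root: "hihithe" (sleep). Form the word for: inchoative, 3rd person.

hihithee

person = 3rd person: zero marking, form stays hihithe.
Attach aspect inchoative -o → hihitheo.
Apply vowel harmony: hihitheo → hihithee.
Epenthesis: no change.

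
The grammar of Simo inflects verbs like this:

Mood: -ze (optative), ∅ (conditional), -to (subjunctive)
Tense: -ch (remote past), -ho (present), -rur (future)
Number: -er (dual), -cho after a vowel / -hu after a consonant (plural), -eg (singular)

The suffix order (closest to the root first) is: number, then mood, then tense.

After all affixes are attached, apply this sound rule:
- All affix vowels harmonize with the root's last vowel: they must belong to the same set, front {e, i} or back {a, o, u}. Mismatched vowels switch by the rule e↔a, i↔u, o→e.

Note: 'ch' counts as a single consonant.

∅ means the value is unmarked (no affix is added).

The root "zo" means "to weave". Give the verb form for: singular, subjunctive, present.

zoagtoho

Attach number singular -eg → zoeg.
Attach mood subjunctive -to → zoegto.
Attach tense present -ho → zoegtoho.
Apply vowel harmony: zoegtoho → zoagtoho.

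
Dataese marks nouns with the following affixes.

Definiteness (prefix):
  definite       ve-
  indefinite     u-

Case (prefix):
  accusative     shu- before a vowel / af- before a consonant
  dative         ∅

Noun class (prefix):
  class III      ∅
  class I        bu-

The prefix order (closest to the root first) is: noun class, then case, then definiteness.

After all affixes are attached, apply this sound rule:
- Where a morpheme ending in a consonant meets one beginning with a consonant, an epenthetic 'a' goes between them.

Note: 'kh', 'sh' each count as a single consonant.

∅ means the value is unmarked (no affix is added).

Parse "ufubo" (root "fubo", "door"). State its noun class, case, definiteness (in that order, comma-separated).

class III, dative, indefinite

Segment: u-fubo.
noun class: ∅ → class III.
case: ∅ → dative.
definiteness: u- → indefinite.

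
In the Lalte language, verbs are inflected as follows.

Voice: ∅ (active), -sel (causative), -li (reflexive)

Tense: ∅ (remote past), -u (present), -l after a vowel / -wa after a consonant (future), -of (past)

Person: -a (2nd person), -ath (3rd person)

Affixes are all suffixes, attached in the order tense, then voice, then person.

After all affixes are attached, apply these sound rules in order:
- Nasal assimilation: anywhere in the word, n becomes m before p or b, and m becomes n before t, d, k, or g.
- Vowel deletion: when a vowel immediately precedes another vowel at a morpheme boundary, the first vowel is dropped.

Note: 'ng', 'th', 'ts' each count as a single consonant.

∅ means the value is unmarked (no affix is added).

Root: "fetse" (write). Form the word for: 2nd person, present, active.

Attach tense present -u → fetseu.
voice = active: zero marking, form stays fetseu.
Attach person 2nd person -a → fetseua.
Nasal assimilation: no change.
Apply vowel deletion: fetseua → fetsa.

fetsa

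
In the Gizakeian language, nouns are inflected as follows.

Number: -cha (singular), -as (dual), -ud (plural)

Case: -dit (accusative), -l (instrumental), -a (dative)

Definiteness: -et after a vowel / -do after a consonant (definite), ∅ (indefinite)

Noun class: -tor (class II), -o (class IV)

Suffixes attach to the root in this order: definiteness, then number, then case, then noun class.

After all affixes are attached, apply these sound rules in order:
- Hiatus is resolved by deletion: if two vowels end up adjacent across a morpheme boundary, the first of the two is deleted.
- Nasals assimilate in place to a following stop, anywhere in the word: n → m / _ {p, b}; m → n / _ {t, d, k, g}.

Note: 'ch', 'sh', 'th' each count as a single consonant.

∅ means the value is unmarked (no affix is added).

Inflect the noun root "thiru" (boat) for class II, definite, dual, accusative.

thiretasdittor

Attach definiteness definite -et (after vowel 'u') → thiruet.
Attach number dual -as → thiruetas.
Attach case accusative -dit → thiruetasdit.
Attach noun class class II -tor → thiruetasdittor.
Apply vowel deletion: thiruetasdittor → thiretasdittor.
Nasal assimilation: no change.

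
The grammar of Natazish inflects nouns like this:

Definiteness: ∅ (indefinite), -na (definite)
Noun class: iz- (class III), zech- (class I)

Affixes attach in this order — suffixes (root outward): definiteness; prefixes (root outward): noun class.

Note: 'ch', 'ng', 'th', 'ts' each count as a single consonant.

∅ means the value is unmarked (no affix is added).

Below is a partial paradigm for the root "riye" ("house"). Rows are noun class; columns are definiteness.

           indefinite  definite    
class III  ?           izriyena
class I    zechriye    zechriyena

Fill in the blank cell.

definiteness = indefinite: zero marking, form stays riye.
Attach noun class class III iz- → izriye.

izriye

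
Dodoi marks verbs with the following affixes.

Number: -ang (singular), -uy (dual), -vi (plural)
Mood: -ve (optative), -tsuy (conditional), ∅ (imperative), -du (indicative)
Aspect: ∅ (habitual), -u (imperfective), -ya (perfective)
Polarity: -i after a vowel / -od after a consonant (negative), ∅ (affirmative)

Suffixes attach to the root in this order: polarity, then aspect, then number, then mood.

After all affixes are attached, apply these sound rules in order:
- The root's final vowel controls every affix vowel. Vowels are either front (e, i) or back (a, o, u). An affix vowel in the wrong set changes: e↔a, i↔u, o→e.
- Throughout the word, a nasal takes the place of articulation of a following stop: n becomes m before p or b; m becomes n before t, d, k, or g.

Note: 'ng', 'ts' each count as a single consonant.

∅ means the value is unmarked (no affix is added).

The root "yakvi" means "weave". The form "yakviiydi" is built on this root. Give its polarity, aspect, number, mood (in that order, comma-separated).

Segment: yakvi-uy-du.
polarity: ∅ → affirmative.
aspect: ∅ → habitual.
number: -uy → dual.
mood: -du → indicative.

affirmative, habitual, dual, indicative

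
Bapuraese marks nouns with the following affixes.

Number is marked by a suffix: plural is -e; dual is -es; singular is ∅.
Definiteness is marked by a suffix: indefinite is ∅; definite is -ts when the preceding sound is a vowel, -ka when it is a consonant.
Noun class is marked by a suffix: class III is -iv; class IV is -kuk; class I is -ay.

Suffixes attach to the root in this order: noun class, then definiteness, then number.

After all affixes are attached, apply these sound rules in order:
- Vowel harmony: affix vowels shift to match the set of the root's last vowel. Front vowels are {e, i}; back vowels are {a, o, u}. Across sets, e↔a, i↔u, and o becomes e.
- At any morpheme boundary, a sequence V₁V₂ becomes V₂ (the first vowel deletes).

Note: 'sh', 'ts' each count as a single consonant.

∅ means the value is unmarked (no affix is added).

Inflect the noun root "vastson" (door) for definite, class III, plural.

vastsonuvka

Attach noun class class III -iv → vastsoniv.
Attach definiteness definite -ka (after consonant 'v') → vastsonivka.
Attach number plural -e → vastsonivkae.
Apply vowel harmony: vastsonivkae → vastsonuvkaa.
Apply vowel deletion: vastsonuvkaa → vastsonuvka.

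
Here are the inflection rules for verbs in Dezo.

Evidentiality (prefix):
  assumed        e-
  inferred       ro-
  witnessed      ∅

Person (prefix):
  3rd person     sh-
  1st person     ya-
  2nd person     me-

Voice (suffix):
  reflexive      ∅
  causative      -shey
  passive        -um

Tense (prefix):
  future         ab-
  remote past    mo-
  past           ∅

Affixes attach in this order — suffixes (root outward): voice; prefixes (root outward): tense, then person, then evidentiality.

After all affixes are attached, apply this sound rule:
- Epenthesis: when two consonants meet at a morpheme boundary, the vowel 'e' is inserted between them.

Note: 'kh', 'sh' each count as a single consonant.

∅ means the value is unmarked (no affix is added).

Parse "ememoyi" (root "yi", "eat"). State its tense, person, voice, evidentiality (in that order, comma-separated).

remote past, 2nd person, reflexive, assumed

Segment: e-me-mo-yi.
tense: mo- → remote past.
person: me- → 2nd person.
voice: ∅ → reflexive.
evidentiality: e- → assumed.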